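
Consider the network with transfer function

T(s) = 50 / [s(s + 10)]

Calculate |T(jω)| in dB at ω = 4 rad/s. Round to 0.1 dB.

1.3 dB

At s = jω = j4:
pole (s+10): 10 + j4 → |·| = √(10²+4²) = √116 ≈ 10.77, ∠ = arctan(4/10) ≈ 21.80°
pole at origin: |s| = 4, ∠ = 90.00° (in denominator)
|T| = 50 / 43.08 ≈ 1.1606
Gain = 20 log₁₀(1.1606) ≈ 1.29 dB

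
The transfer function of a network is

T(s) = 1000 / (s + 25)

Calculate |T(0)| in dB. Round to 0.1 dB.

32.0 dB

T(0) = 1000 / 25 = 40
20 log₁₀(40) ≈ 32.04 dB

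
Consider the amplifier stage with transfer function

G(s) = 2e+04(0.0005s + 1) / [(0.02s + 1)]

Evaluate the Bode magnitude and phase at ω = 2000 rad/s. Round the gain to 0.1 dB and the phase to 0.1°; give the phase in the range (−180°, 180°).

At ω = 2000 rad/s:
zero (1 + j2000·0.0005) = 1 + j1 → |·| ≈ 1.4142, ∠ ≈ 45.00°
pole (1 + j2000·0.02) = 1 + j40 → |·| ≈ 40.012, ∠ ≈ 88.57°
|G| = 2e+04 · 1.4142 / (40.012) ≈ 706.89
Gain = 20 log₁₀(706.89) ≈ 56.99 dB
∠G = (45.00°) − (88.57°) = -43.57°

57.0 dB, -43.6°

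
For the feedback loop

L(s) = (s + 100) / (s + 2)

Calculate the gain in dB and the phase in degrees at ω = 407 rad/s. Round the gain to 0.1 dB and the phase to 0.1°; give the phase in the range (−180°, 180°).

0.3 dB, -13.5°

Substitute s = j407:
Numerator: (j407) + 100 = 100 + j407
Denominator: (j407) + 2 = 2 + j407
|N| = √(100² + 407²) ≈ 419.1, ∠N ≈ 76.20°
|D| = √(2² + 407²) ≈ 407, ∠D ≈ 89.72°
|L| = 419.1 / 407 ≈ 1.0297
Gain = 20 log₁₀(1.0297) ≈ 0.25 dB
∠L = 76.20° − 89.72° = -13.52°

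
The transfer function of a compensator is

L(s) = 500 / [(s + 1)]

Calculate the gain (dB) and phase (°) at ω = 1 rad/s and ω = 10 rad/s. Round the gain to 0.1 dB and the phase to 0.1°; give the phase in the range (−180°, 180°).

At ω = 1 rad/s:
pole (1 + j1·1) = 1 + j1 → |·| ≈ 1.4142, ∠ ≈ 45.00°
|L| = 500 · 1 / (1.4142) ≈ 353.56
Gain = 20 log₁₀(353.56) ≈ 50.97 dB
∠L = (0°) − (45.00°) = -45.00°

At ω = 10 rad/s:
pole (1 + j10·1) = 1 + j10 → |·| ≈ 10.05, ∠ ≈ 84.29°
|L| = 500 · 1 / (10.05) ≈ 49.751
Gain = 20 log₁₀(49.751) ≈ 33.94 dB
∠L = (0°) − (84.29°) = -84.29°

ω = 1: 51.0 dB, -45.0°; ω = 10: 33.9 dB, -84.3°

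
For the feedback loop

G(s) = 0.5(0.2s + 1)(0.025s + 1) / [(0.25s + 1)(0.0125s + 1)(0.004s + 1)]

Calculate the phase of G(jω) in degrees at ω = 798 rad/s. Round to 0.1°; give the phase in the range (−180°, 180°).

At ω = 798 rad/s:
zero (1 + j798·0.2) = 1 + j159.6 → |·| ≈ 159.6, ∠ ≈ 89.64°
zero (1 + j798·0.025) = 1 + j19.95 → |·| ≈ 19.975, ∠ ≈ 87.13°
pole (1 + j798·0.25) = 1 + j199.5 → |·| ≈ 199.5, ∠ ≈ 89.71°
pole (1 + j798·0.0125) = 1 + j9.975 → |·| ≈ 10.025, ∠ ≈ 84.28°
pole (1 + j798·0.004) = 1 + j3.192 → |·| ≈ 3.345, ∠ ≈ 72.61°
∠G = (89.64° + 87.13°) − (89.71° + 84.28° + 72.61°) = -69.83°

-69.8°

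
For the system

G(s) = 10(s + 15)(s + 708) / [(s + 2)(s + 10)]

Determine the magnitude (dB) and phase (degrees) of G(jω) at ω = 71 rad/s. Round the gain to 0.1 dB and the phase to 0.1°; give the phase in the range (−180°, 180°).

At s = jω = j71:
zero (s+15): 15 + j71 → |·| = √(15²+71²) = √5266 ≈ 72.567, ∠ = arctan(71/15) ≈ 78.07°
zero (s+708): 708 + j71 → |·| = √(708²+71²) = √506305 ≈ 711.55, ∠ = arctan(71/708) ≈ 5.73°
pole (s+2): 2 + j71 → |·| = √(2²+71²) = √5045 ≈ 71.028, ∠ = arctan(71/2) ≈ 88.39°
pole (s+10): 10 + j71 → |·| = √(10²+71²) = √5141 ≈ 71.701, ∠ = arctan(71/10) ≈ 81.98°
|G| = 10 · 51635 / 5092.8 ≈ 101.39
Gain = 20 log₁₀(101.39) ≈ 40.12 dB
∠G = 83.80° − 170.37° = -86.57°

40.1 dB, -86.6°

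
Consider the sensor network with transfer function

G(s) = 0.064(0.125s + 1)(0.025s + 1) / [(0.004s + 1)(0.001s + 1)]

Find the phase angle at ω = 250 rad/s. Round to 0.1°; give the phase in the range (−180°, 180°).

At ω = 250 rad/s:
zero (1 + j250·0.125) = 1 + j31.25 → |·| ≈ 31.266, ∠ ≈ 88.17°
zero (1 + j250·0.025) = 1 + j6.25 → |·| ≈ 6.3295, ∠ ≈ 80.91°
pole (1 + j250·0.004) = 1 + j1 → |·| ≈ 1.4142, ∠ ≈ 45.00°
pole (1 + j250·0.001) = 1 + j0.25 → |·| ≈ 1.0308, ∠ ≈ 14.04°
∠G = (88.17° + 80.91°) − (45.00° + 14.04°) = 110.04°

110.0°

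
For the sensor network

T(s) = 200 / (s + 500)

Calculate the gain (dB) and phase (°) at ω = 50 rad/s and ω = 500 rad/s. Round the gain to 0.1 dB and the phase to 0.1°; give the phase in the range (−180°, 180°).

At s = jω = j50:
pole (s+500): 500 + j50 → |·| = √(500²+50²) = √252500 ≈ 502.49, ∠ = arctan(50/500) ≈ 5.71°
|T| = 200 / 502.49 ≈ 0.39802
Gain = 20 log₁₀(0.39802) ≈ -8.00 dB
∠T = 0.00° − 5.71° = -5.71°

At s = jω = j500:
pole (s+500): 500 + j500 → |·| = √(500²+500²) = √500000 ≈ 707.11, ∠ = arctan(500/500) ≈ 45.00°
|T| = 200 / 707.11 ≈ 0.28284
Gain = 20 log₁₀(0.28284) ≈ -10.97 dB
∠T = 0.00° − 45.00° = -45.00°

ω = 50: -8.0 dB, -5.7°; ω = 500: -11.0 dB, -45.0°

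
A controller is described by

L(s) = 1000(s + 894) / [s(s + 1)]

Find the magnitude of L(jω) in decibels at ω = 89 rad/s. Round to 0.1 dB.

At s = jω = j89:
zero (s+894): 894 + j89 → |·| = √(894²+89²) = √807157 ≈ 898.42, ∠ = arctan(89/894) ≈ 5.69°
pole (s+1): 1 + j89 → |·| = √(1²+89²) = √7922 ≈ 89.006, ∠ = arctan(89/1) ≈ 89.36°
pole at origin: |s| = 89, ∠ = 90.00° (in denominator)
|L| = 1000 · 898.42 / 7921.5 ≈ 113.42
Gain = 20 log₁₀(113.42) ≈ 41.09 dB

41.1 dB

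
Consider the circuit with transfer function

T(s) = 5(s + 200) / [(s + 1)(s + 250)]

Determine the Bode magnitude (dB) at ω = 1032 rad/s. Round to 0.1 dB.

At s = jω = j1032:
zero (s+200): 200 + j1032 → |·| = √(200²+1032²) = √1105024 ≈ 1051.2, ∠ = arctan(1032/200) ≈ 79.03°
pole (s+1): 1 + j1032 → |·| = √(1²+1032²) = √1065025 ≈ 1032, ∠ = arctan(1032/1) ≈ 89.94°
pole (s+250): 250 + j1032 → |·| = √(250²+1032²) = √1127524 ≈ 1061.8, ∠ = arctan(1032/250) ≈ 76.38°
|T| = 5 · 1051.2 / 1.0958e+06 ≈ 0.0047965
Gain = 20 log₁₀(0.0047965) ≈ -46.38 dB

-46.4 dB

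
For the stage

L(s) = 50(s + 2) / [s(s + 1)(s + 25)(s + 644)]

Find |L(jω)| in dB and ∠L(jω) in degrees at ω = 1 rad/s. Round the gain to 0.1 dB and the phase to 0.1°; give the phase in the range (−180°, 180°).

-46.2 dB, -110.8°

At s = jω = j1:
zero (s+2): 2 + j1 → |·| = √(2²+1²) = √5 ≈ 2.2361, ∠ = arctan(1/2) ≈ 26.57°
pole (s+1): 1 + j1 → |·| = √(1²+1²) = √2 ≈ 1.4142, ∠ = arctan(1/1) ≈ 45.00°
pole (s+25): 25 + j1 → |·| = √(25²+1²) = √626 ≈ 25.02, ∠ = arctan(1/25) ≈ 2.29°
pole (s+644): 644 + j1 → |·| = √(644²+1²) = √414737 ≈ 644, ∠ = arctan(1/644) ≈ 0.09°
pole at origin: |s| = 1, ∠ = 90.00° (in denominator)
|L| = 50 · 2.2361 / 22787 ≈ 0.0049065
Gain = 20 log₁₀(0.0049065) ≈ -46.18 dB
∠L = 26.57° − 137.38° = -110.81°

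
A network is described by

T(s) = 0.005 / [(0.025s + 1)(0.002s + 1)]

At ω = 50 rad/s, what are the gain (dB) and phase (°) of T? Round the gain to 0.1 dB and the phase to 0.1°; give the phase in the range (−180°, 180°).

At ω = 50 rad/s:
pole (1 + j50·0.025) = 1 + j1.25 → |·| ≈ 1.6008, ∠ ≈ 51.34°
pole (1 + j50·0.002) = 1 + j0.1 → |·| ≈ 1.005, ∠ ≈ 5.71°
|T| = 0.005 · 1 / (1.6008 · 1.005) ≈ 0.0031079
Gain = 20 log₁₀(0.0031079) ≈ -50.15 dB
∠T = (0°) − (51.34° + 5.71°) = -57.05°

-50.2 dB, -57.1°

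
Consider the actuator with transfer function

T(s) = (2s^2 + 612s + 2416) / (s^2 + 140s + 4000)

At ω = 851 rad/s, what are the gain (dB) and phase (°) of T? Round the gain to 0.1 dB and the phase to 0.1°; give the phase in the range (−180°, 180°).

Substitute s = j851:
Numerator: 2(j851)^2 + 612(j851) + 2416 = -1445986 + j520812
Denominator: (j851)^2 + 140(j851) + 4000 = -720201 + j119140
|N| = √(1445986² + 520812²) ≈ 1.5369e+06, ∠N ≈ 160.19°
|D| = √(720201² + 119140²) ≈ 7.2999e+05, ∠D ≈ 170.61°
|T| = 1.5369e+06 / 7.2999e+05 ≈ 2.1054
Gain = 20 log₁₀(2.1054) ≈ 6.47 dB
∠T = 160.19° − 170.61° = -10.42°

6.5 dB, -10.4°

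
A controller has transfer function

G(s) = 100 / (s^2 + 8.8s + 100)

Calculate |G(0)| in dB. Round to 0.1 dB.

0.0 dB

G(0) = 100 / 100 = 1
20 log₁₀(1) ≈ 0.00 dB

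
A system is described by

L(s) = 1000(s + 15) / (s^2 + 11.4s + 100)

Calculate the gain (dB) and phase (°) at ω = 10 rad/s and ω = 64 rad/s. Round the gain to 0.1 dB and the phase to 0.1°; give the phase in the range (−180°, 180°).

At s = jω = j10:
zero (s+15): 15 + j10 → |·| = √(15²+10²) = √325 ≈ 18.028, ∠ = arctan(10/15) ≈ 33.69°
quadratic: (j10)² + 11.4·j10 + 100 = 0 + j114 → |·| ≈ 114, ∠ ≈ 90.00°
|L| = 1000 · 18.028 / 114 ≈ 158.14
Gain = 20 log₁₀(158.14) ≈ 43.98 dB
∠L = 33.69° − 90.00° = -56.31°

At s = jω = j64:
zero (s+15): 15 + j64 → |·| = √(15²+64²) = √4321 ≈ 65.734, ∠ = arctan(64/15) ≈ 76.81°
quadratic: (j64)² + 11.4·j64 + 100 = -3996 + j729.6 → |·| ≈ 4062.1, ∠ ≈ 169.65°
|L| = 1000 · 65.734 / 4062.1 ≈ 16.182
Gain = 20 log₁₀(16.182) ≈ 24.18 dB
∠L = 76.81° − 169.65° = -92.84°

ω = 10: 44.0 dB, -56.3°; ω = 64: 24.2 dB, -92.8°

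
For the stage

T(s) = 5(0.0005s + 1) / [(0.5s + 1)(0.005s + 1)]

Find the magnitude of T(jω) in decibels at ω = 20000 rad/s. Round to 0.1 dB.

-86.0 dB

At ω = 20000 rad/s:
zero (1 + j20000·0.0005) = 1 + j10 → |·| ≈ 10.05, ∠ ≈ 84.29°
pole (1 + j20000·0.5) = 1 + j10000 → |·| ≈ 10000, ∠ ≈ 89.99°
pole (1 + j20000·0.005) = 1 + j100 → |·| ≈ 100, ∠ ≈ 89.43°
|T| = 5 · 10.05 / (10000 · 100) ≈ 5.025e-05
Gain = 20 log₁₀(5.025e-05) ≈ -85.98 dB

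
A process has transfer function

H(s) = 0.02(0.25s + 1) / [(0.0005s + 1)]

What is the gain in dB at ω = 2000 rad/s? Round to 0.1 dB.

17.0 dB

At ω = 2000 rad/s:
zero (1 + j2000·0.25) = 1 + j500 → |·| ≈ 500, ∠ ≈ 89.89°
pole (1 + j2000·0.0005) = 1 + j1 → |·| ≈ 1.4142, ∠ ≈ 45.00°
|H| = 0.02 · 500 / (1.4142) ≈ 7.0711
Gain = 20 log₁₀(7.0711) ≈ 16.99 dB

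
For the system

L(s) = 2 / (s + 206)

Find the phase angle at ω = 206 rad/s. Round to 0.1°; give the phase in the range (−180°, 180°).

-45.0°

Substitute s = j206:
Numerator: 2 = 2 + j0
Denominator: (j206) + 206 = 206 + j206
|N| = √(2² + 0²) ≈ 2, ∠N ≈ 0.00°
|D| = √(206² + 206²) ≈ 291.33, ∠D ≈ 45.00°
∠L = 0.00° − 45.00° = -45.00°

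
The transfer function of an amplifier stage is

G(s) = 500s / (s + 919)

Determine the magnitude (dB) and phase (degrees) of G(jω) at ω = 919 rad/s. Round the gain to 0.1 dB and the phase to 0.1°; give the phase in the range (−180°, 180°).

51.0 dB, 45.0°

At s = jω = j919:
zero at origin: s = j919 → |·| = 919, ∠ = 90.00°
pole (s+919): 919 + j919 → |·| = √(919²+919²) = √1689122 ≈ 1299.7, ∠ = arctan(919/919) ≈ 45.00°
|G| = 500 · 919 / 1299.7 ≈ 353.54
Gain = 20 log₁₀(353.54) ≈ 50.97 dB
∠G = 90.00° − 45.00° = 45.00°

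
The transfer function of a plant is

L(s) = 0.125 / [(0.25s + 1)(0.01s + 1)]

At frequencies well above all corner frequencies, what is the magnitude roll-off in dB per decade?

-40 dB/decade

Each pole contributes −20 dB/decade at high frequency; each zero contributes +20 dB/decade.
Net: 0 zero(s) − 2 pole(s) → -40 dB/decade.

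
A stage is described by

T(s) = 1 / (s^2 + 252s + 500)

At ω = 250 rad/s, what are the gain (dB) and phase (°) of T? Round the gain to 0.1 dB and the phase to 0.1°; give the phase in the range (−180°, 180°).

Substitute s = j250:
Numerator: 1 = 1 + j0
Denominator: (j250)^2 + 252(j250) + 500 = -62000 + j63000
|N| = √(1² + 0²) ≈ 1, ∠N ≈ 0.00°
|D| = √(62000² + 63000²) ≈ 88391, ∠D ≈ 134.54°
|T| = 1 / 88391 ≈ 1.1313e-05
Gain = 20 log₁₀(1.1313e-05) ≈ -98.93 dB
∠T = 0.00° − 134.54° = -134.54°

-98.9 dB, -134.5°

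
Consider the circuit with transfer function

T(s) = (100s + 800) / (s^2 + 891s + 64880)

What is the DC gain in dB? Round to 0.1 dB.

-38.2 dB

T(0) = 800 / 64880 ≈ 0.01233
20 log₁₀(0.01233) ≈ -38.18 dB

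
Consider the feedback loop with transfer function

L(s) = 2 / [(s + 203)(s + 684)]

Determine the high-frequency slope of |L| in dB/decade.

-40 dB/decade

Each pole contributes −20 dB/decade at high frequency; each zero contributes +20 dB/decade.
Net: 0 zero(s) − 2 pole(s) → -40 dB/decade.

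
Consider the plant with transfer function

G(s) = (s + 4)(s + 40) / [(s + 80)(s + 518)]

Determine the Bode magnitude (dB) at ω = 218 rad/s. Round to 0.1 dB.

At s = jω = j218:
zero (s+4): 4 + j218 → |·| = √(4²+218²) = √47540 ≈ 218.04, ∠ = arctan(218/4) ≈ 88.95°
zero (s+40): 40 + j218 → |·| = √(40²+218²) = √49124 ≈ 221.64, ∠ = arctan(218/40) ≈ 79.60°
pole (s+80): 80 + j218 → |·| = √(80²+218²) = √53924 ≈ 232.22, ∠ = arctan(218/80) ≈ 69.85°
pole (s+518): 518 + j218 → |·| = √(518²+218²) = √315848 ≈ 562, ∠ = arctan(218/518) ≈ 22.82°
|G| = 1 · 48326 / 1.3051e+05 ≈ 0.37029
Gain = 20 log₁₀(0.37029) ≈ -8.63 dB

-8.6 dB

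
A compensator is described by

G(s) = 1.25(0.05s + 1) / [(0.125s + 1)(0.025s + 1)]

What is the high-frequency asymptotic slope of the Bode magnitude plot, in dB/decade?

Each pole contributes −20 dB/decade at high frequency; each zero contributes +20 dB/decade.
Net: 1 zero(s) − 2 pole(s) → -20 dB/decade.

-20 dB/decade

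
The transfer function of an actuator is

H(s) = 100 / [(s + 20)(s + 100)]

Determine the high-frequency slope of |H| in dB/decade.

-40 dB/decade

Each pole contributes −20 dB/decade at high frequency; each zero contributes +20 dB/decade.
Net: 0 zero(s) − 2 pole(s) → -40 dB/decade.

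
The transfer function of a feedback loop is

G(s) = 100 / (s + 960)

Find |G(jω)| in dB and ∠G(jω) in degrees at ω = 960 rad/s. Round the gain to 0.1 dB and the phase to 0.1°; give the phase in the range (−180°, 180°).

-22.7 dB, -45.0°

Substitute s = j960:
Numerator: 100 = 100 + j0
Denominator: (j960) + 960 = 960 + j960
|N| = √(100² + 0²) ≈ 100, ∠N ≈ 0.00°
|D| = √(960² + 960²) ≈ 1357.6, ∠D ≈ 45.00°
|G| = 100 / 1357.6 ≈ 0.073659
Gain = 20 log₁₀(0.073659) ≈ -22.66 dB
∠G = 0.00° − 45.00° = -45.00°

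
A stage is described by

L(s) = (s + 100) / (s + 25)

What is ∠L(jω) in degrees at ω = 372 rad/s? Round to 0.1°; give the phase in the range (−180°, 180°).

-11.2°

Substitute s = j372:
Numerator: (j372) + 100 = 100 + j372
Denominator: (j372) + 25 = 25 + j372
|N| = √(100² + 372²) ≈ 385.21, ∠N ≈ 74.95°
|D| = √(25² + 372²) ≈ 372.84, ∠D ≈ 86.16°
∠L = 74.95° − 86.16° = -11.21°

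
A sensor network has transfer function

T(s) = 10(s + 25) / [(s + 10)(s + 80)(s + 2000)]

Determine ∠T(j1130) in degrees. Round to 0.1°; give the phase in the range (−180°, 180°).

At s = jω = j1130:
zero (s+25): 25 + j1130 → |·| = √(25²+1130²) = √1277525 ≈ 1130.3, ∠ = arctan(1130/25) ≈ 88.73°
pole (s+10): 10 + j1130 → |·| = √(10²+1130²) = √1277000 ≈ 1130, ∠ = arctan(1130/10) ≈ 89.49°
pole (s+80): 80 + j1130 → |·| = √(80²+1130²) = √1283300 ≈ 1132.8, ∠ = arctan(1130/80) ≈ 85.95°
pole (s+2000): 2000 + j1130 → |·| = √(2000²+1130²) = √5276900 ≈ 2297.2, ∠ = arctan(1130/2000) ≈ 29.47°
∠T = 88.73° − 204.91° = -116.18°

-116.2°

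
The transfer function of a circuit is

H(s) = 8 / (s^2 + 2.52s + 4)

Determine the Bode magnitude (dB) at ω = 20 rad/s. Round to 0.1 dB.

At s = jω = j20:
quadratic: (j20)² + 2.52·j20 + 4 = -396 + j50.4 → |·| ≈ 399.19, ∠ ≈ 172.75°
|H| = 8 / 399.19 ≈ 0.020041
Gain = 20 log₁₀(0.020041) ≈ -33.96 dB

-34.0 dB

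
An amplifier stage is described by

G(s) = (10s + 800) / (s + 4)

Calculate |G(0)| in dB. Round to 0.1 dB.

46.0 dB

G(0) = 800 / 4 = 200
20 log₁₀(200) ≈ 46.02 dB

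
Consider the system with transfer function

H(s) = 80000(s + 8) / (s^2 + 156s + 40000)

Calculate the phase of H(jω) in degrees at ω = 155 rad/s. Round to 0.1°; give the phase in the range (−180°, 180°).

30.5°

At s = jω = j155:
zero (s+8): 8 + j155 → |·| = √(8²+155²) = √24089 ≈ 155.21, ∠ = arctan(155/8) ≈ 87.05°
quadratic: (j155)² + 156·j155 + 40000 = 15975 + j24180 → |·| ≈ 28981, ∠ ≈ 56.55°
∠H = 87.05° − 56.55° = 30.50°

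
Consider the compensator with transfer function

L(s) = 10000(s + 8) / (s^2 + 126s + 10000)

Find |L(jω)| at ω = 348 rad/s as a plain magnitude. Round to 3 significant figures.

At s = jω = j348:
zero (s+8): 8 + j348 → |·| = √(8²+348²) = √121168 ≈ 348.09, ∠ = arctan(348/8) ≈ 88.68°
quadratic: (j348)² + 126·j348 + 10000 = -111104 + j43848 → |·| ≈ 1.1944e+05, ∠ ≈ 158.46°
|L| = 10000 · 348.09 / 1.1944e+05 ≈ 29.144

29.1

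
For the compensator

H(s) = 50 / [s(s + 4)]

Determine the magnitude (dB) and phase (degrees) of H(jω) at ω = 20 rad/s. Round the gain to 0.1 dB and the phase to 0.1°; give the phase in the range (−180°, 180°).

-18.2 dB, -168.7°

At s = jω = j20:
pole (s+4): 4 + j20 → |·| = √(4²+20²) = √416 ≈ 20.396, ∠ = arctan(20/4) ≈ 78.69°
pole at origin: |s| = 20, ∠ = 90.00° (in denominator)
|H| = 50 / 407.92 ≈ 0.12257
Gain = 20 log₁₀(0.12257) ≈ -18.23 dB
∠H = 0.00° − 168.69° = -168.69°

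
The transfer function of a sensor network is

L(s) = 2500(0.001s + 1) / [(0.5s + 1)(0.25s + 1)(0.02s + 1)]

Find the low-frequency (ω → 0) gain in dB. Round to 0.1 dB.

68.0 dB

L(0) = 2500 · 1 / 1 = 2500
20 log₁₀(2500) ≈ 67.96 dB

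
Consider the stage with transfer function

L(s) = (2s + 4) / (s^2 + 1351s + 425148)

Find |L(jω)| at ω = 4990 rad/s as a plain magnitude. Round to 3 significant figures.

0.000393

Substitute s = j4990:
Numerator: 2(j4990) + 4 = 4 + j9980
Denominator: (j4990)^2 + 1351(j4990) + 425148 = -24474952 + j6741490
|N| = √(4² + 9980²) ≈ 9980, ∠N ≈ 89.98°
|D| = √(24474952² + 6741490²) ≈ 2.5386e+07, ∠D ≈ 164.60°
|L| = 9980 / 2.5386e+07 ≈ 0.00039313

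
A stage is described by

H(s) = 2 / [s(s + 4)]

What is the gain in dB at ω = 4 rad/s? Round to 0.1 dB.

-21.1 dB

At s = jω = j4:
pole (s+4): 4 + j4 → |·| = √(4²+4²) = √32 ≈ 5.6569, ∠ = arctan(4/4) ≈ 45.00°
pole at origin: |s| = 4, ∠ = 90.00° (in denominator)
|H| = 2 / 22.628 ≈ 0.088386
Gain = 20 log₁₀(0.088386) ≈ -21.07 dB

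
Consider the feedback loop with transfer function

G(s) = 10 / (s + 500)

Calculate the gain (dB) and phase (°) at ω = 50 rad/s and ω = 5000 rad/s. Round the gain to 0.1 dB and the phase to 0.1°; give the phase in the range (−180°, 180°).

At s = jω = j50:
pole (s+500): 500 + j50 → |·| = √(500²+50²) = √252500 ≈ 502.49, ∠ = arctan(50/500) ≈ 5.71°
|G| = 10 / 502.49 ≈ 0.019901
Gain = 20 log₁₀(0.019901) ≈ -34.02 dB
∠G = 0.00° − 5.71° = -5.71°

At s = jω = j5000:
pole (s+500): 500 + j5000 → |·| = √(500²+5000²) = √25250000 ≈ 5024.9, ∠ = arctan(5000/500) ≈ 84.29°
|G| = 10 / 5024.9 ≈ 0.0019901
Gain = 20 log₁₀(0.0019901) ≈ -54.02 dB
∠G = 0.00° − 84.29° = -84.29°

ω = 50: -34.0 dB, -5.7°; ω = 5000: -54.0 dB, -84.3°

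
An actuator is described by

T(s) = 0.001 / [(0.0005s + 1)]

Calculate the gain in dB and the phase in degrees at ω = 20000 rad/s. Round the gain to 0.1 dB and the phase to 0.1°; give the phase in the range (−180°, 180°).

-80.0 dB, -84.3°

At ω = 20000 rad/s:
pole (1 + j20000·0.0005) = 1 + j10 → |·| ≈ 10.05, ∠ ≈ 84.29°
|T| = 0.001 · 1 / (10.05) ≈ 9.9502e-05
Gain = 20 log₁₀(9.9502e-05) ≈ -80.04 dB
∠T = (0°) − (84.29°) = -84.29°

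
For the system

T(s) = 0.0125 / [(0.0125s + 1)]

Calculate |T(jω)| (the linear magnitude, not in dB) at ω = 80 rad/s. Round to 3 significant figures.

0.00884

At ω = 80 rad/s:
pole (1 + j80·0.0125) = 1 + j1 → |·| ≈ 1.4142, ∠ ≈ 45.00°
|T| = 0.0125 · 1 / (1.4142) ≈ 0.0088389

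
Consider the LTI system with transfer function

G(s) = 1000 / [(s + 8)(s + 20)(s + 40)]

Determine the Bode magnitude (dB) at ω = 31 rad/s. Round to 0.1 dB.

-35.5 dB

At s = jω = j31:
pole (s+8): 8 + j31 → |·| = √(8²+31²) = √1025 ≈ 32.016, ∠ = arctan(31/8) ≈ 75.53°
pole (s+20): 20 + j31 → |·| = √(20²+31²) = √1361 ≈ 36.892, ∠ = arctan(31/20) ≈ 57.17°
pole (s+40): 40 + j31 → |·| = √(40²+31²) = √2561 ≈ 50.606, ∠ = arctan(31/40) ≈ 37.78°
|G| = 1000 / 59772 ≈ 0.01673
Gain = 20 log₁₀(0.01673) ≈ -35.53 dB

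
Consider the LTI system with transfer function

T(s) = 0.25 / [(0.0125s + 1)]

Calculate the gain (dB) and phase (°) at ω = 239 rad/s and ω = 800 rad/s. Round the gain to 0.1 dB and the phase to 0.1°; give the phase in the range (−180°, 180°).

At ω = 239 rad/s:
pole (1 + j239·0.0125) = 1 + j2.9875 → |·| ≈ 3.1504, ∠ ≈ 71.49°
|T| = 0.25 · 1 / (3.1504) ≈ 0.079355
Gain = 20 log₁₀(0.079355) ≈ -22.01 dB
∠T = (0°) − (71.49°) = -71.49°

At ω = 800 rad/s:
pole (1 + j800·0.0125) = 1 + j10 → |·| ≈ 10.05, ∠ ≈ 84.29°
|T| = 0.25 · 1 / (10.05) ≈ 0.024876
Gain = 20 log₁₀(0.024876) ≈ -32.08 dB
∠T = (0°) − (84.29°) = -84.29°

ω = 239: -22.0 dB, -71.5°; ω = 800: -32.1 dB, -84.3°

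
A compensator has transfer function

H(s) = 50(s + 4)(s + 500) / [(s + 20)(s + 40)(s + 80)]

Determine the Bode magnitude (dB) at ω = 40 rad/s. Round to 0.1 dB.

At s = jω = j40:
zero (s+4): 4 + j40 → |·| = √(4²+40²) = √1616 ≈ 40.2, ∠ = arctan(40/4) ≈ 84.29°
zero (s+500): 500 + j40 → |·| = √(500²+40²) = √251600 ≈ 501.6, ∠ = arctan(40/500) ≈ 4.57°
pole (s+20): 20 + j40 → |·| = √(20²+40²) = √2000 ≈ 44.721, ∠ = arctan(40/20) ≈ 63.43°
pole (s+40): 40 + j40 → |·| = √(40²+40²) = √3200 ≈ 56.569, ∠ = arctan(40/40) ≈ 45.00°
pole (s+80): 80 + j40 → |·| = √(80²+40²) = √8000 ≈ 89.443, ∠ = arctan(40/80) ≈ 26.57°
|H| = 50 · 20164 / 2.2627e+05 ≈ 4.4557
Gain = 20 log₁₀(4.4557) ≈ 12.98 dB

13.0 dB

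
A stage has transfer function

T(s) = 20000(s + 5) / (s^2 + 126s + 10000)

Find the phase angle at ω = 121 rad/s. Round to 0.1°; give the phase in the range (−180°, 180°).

-19.3°

At s = jω = j121:
zero (s+5): 5 + j121 → |·| = √(5²+121²) = √14666 ≈ 121.1, ∠ = arctan(121/5) ≈ 87.63°
quadratic: (j121)² + 126·j121 + 10000 = -4641 + j15246 → |·| ≈ 15937, ∠ ≈ 106.93°
∠T = 87.63° − 106.93° = -19.30°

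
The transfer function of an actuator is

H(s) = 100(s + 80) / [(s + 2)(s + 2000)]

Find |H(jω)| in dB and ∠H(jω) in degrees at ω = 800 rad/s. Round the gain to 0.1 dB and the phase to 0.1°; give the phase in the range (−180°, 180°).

-26.6 dB, -27.4°

At s = jω = j800:
zero (s+80): 80 + j800 → |·| = √(80²+800²) = √646400 ≈ 803.99, ∠ = arctan(800/80) ≈ 84.29°
pole (s+2): 2 + j800 → |·| = √(2²+800²) = √640004 ≈ 800, ∠ = arctan(800/2) ≈ 89.86°
pole (s+2000): 2000 + j800 → |·| = √(2000²+800²) = √4640000 ≈ 2154.1, ∠ = arctan(800/2000) ≈ 21.80°
|H| = 100 · 803.99 / 1.7233e+06 ≈ 0.046654
Gain = 20 log₁₀(0.046654) ≈ -26.62 dB
∠H = 84.29° − 111.66° = -27.37°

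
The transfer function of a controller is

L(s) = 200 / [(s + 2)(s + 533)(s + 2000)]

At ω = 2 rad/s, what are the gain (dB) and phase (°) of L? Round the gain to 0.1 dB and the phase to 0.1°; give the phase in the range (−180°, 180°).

-83.6 dB, -45.3°

At s = jω = j2:
pole (s+2): 2 + j2 → |·| = √(2²+2²) = √8 ≈ 2.8284, ∠ = arctan(2/2) ≈ 45.00°
pole (s+533): 533 + j2 → |·| = √(533²+2²) = √284093 ≈ 533, ∠ = arctan(2/533) ≈ 0.21°
pole (s+2000): 2000 + j2 → |·| = √(2000²+2²) = √4000004 ≈ 2000, ∠ = arctan(2/2000) ≈ 0.06°
|L| = 200 / 3.0151e+06 ≈ 6.6333e-05
Gain = 20 log₁₀(6.6333e-05) ≈ -83.57 dB
∠L = 0.00° − 45.27° = -45.27°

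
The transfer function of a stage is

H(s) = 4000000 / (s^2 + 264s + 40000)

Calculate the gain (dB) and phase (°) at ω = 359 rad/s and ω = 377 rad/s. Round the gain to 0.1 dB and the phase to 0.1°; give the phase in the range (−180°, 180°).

ω = 359: 29.8 dB, -133.2°; ω = 377: 29.0 dB, -135.7°

At s = jω = j359:
quadratic: (j359)² + 264·j359 + 40000 = -88881 + j94776 → |·| ≈ 1.2993e+05, ∠ ≈ 133.16°
|H| = 4000000 / 1.2993e+05 ≈ 30.786
Gain = 20 log₁₀(30.786) ≈ 29.77 dB
∠H = 0.00° − 133.16° = -133.16°

At s = jω = j377:
quadratic: (j377)² + 264·j377 + 40000 = -102129 + j99528 → |·| ≈ 1.426e+05, ∠ ≈ 135.74°
|H| = 4000000 / 1.426e+05 ≈ 28.05
Gain = 20 log₁₀(28.05) ≈ 28.96 dB
∠H = 0.00° − 135.74° = -135.74°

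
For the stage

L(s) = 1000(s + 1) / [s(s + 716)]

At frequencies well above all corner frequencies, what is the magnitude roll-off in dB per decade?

-20 dB/decade

Each pole contributes −20 dB/decade at high frequency; each zero contributes +20 dB/decade.
Net: 1 zero(s) − 2 pole(s) → -20 dB/decade.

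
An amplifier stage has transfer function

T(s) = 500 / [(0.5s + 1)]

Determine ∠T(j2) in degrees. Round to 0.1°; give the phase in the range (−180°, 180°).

-45.0°

At ω = 2 rad/s:
pole (1 + j2·0.5) = 1 + j1 → |·| ≈ 1.4142, ∠ ≈ 45.00°
∠T = (0°) − (45.00°) = -45.00°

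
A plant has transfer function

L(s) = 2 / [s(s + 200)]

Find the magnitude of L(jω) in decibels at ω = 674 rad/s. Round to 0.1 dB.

At s = jω = j674:
pole (s+200): 200 + j674 → |·| = √(200²+674²) = √494276 ≈ 703.05, ∠ = arctan(674/200) ≈ 73.47°
pole at origin: |s| = 674, ∠ = 90.00° (in denominator)
|L| = 2 / 4.7386e+05 ≈ 4.2207e-06
Gain = 20 log₁₀(4.2207e-06) ≈ -107.49 dB

-107.5 dB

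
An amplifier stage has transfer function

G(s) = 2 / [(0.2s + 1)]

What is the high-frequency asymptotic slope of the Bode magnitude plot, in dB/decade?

Each pole contributes −20 dB/decade at high frequency; each zero contributes +20 dB/decade.
Net: 0 zero(s) − 1 pole(s) → -20 dB/decade.

-20 dB/decade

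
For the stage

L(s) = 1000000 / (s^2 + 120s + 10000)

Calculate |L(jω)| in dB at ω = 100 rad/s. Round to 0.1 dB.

38.4 dB

At s = jω = j100:
quadratic: (j100)² + 120·j100 + 10000 = 0 + j12000 → |·| ≈ 12000, ∠ ≈ 90.00°
|L| = 1000000 / 12000 ≈ 83.333
Gain = 20 log₁₀(83.333) ≈ 38.42 dB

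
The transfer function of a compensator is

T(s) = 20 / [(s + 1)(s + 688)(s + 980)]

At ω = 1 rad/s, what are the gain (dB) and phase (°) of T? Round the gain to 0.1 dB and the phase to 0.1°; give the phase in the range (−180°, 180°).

At s = jω = j1:
pole (s+1): 1 + j1 → |·| = √(1²+1²) = √2 ≈ 1.4142, ∠ = arctan(1/1) ≈ 45.00°
pole (s+688): 688 + j1 → |·| = √(688²+1²) = √473345 ≈ 688, ∠ = arctan(1/688) ≈ 0.08°
pole (s+980): 980 + j1 → |·| = √(980²+1²) = √960401 ≈ 980, ∠ = arctan(1/980) ≈ 0.06°
|T| = 20 / 9.5351e+05 ≈ 2.0975e-05
Gain = 20 log₁₀(2.0975e-05) ≈ -93.57 dB
∠T = 0.00° − 45.14° = -45.14°

-93.6 dB, -45.1°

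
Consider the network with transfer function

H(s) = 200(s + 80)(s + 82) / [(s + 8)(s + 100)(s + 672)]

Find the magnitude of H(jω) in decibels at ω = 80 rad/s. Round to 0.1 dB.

At s = jω = j80:
zero (s+80): 80 + j80 → |·| = √(80²+80²) = √12800 ≈ 113.14, ∠ = arctan(80/80) ≈ 45.00°
zero (s+82): 82 + j80 → |·| = √(82²+80²) = √13124 ≈ 114.56, ∠ = arctan(80/82) ≈ 44.29°
pole (s+8): 8 + j80 → |·| = √(8²+80²) = √6464 ≈ 80.399, ∠ = arctan(80/8) ≈ 84.29°
pole (s+100): 100 + j80 → |·| = √(100²+80²) = √16400 ≈ 128.06, ∠ = arctan(80/100) ≈ 38.66°
pole (s+672): 672 + j80 → |·| = √(672²+80²) = √457984 ≈ 676.75, ∠ = arctan(80/672) ≈ 6.79°
|H| = 200 · 12961 / 6.9677e+06 ≈ 0.37203
Gain = 20 log₁₀(0.37203) ≈ -8.59 dB

-8.6 dB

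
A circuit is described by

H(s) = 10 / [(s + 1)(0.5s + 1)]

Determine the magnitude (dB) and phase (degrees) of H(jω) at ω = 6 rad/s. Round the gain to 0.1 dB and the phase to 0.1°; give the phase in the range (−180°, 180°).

At ω = 6 rad/s:
pole (1 + j6·1) = 1 + j6 → |·| ≈ 6.0828, ∠ ≈ 80.54°
pole (1 + j6·0.5) = 1 + j3 → |·| ≈ 3.1623, ∠ ≈ 71.57°
|H| = 10 · 1 / (6.0828 · 3.1623) ≈ 0.51987
Gain = 20 log₁₀(0.51987) ≈ -5.68 dB
∠H = (0°) − (80.54° + 71.57°) = -152.11°

-5.7 dB, -152.1°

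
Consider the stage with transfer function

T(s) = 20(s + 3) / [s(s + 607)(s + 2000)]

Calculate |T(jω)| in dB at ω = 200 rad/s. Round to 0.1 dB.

-96.2 dB

At s = jω = j200:
zero (s+3): 3 + j200 → |·| = √(3²+200²) = √40009 ≈ 200.02, ∠ = arctan(200/3) ≈ 89.14°
pole (s+607): 607 + j200 → |·| = √(607²+200²) = √408449 ≈ 639.1, ∠ = arctan(200/607) ≈ 18.24°
pole (s+2000): 2000 + j200 → |·| = √(2000²+200²) = √4040000 ≈ 2010, ∠ = arctan(200/2000) ≈ 5.71°
pole at origin: |s| = 200, ∠ = 90.00° (in denominator)
|T| = 20 · 200.02 / 2.5692e+08 ≈ 1.5571e-05
Gain = 20 log₁₀(1.5571e-05) ≈ -96.15 dB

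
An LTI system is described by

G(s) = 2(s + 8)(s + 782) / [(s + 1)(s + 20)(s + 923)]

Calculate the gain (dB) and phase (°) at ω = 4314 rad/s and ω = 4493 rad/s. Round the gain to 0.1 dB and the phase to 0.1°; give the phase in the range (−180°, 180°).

At s = jω = j4314:
zero (s+8): 8 + j4314 → |·| = √(8²+4314²) = √18610660 ≈ 4314, ∠ = arctan(4314/8) ≈ 89.89°
zero (s+782): 782 + j4314 → |·| = √(782²+4314²) = √19222120 ≈ 4384.3, ∠ = arctan(4314/782) ≈ 79.73°
pole (s+1): 1 + j4314 → |·| = √(1²+4314²) = √18610597 ≈ 4314, ∠ = arctan(4314/1) ≈ 89.99°
pole (s+20): 20 + j4314 → |·| = √(20²+4314²) = √18610996 ≈ 4314, ∠ = arctan(4314/20) ≈ 89.73°
pole (s+923): 923 + j4314 → |·| = √(923²+4314²) = √19462525 ≈ 4411.6, ∠ = arctan(4314/923) ≈ 77.92°
|G| = 2 · 1.8914e+07 / 8.2103e+10 ≈ 0.00046074
Gain = 20 log₁₀(0.00046074) ≈ -66.73 dB
∠G = 169.62° − 257.64° = -88.02°

At s = jω = j4493:
zero (s+8): 8 + j4493 → |·| = √(8²+4493²) = √20187113 ≈ 4493, ∠ = arctan(4493/8) ≈ 89.90°
zero (s+782): 782 + j4493 → |·| = √(782²+4493²) = √20798573 ≈ 4560.5, ∠ = arctan(4493/782) ≈ 80.13°
pole (s+1): 1 + j4493 → |·| = √(1²+4493²) = √20187050 ≈ 4493, ∠ = arctan(4493/1) ≈ 89.99°
pole (s+20): 20 + j4493 → |·| = √(20²+4493²) = √20187449 ≈ 4493, ∠ = arctan(4493/20) ≈ 89.74°
pole (s+923): 923 + j4493 → |·| = √(923²+4493²) = √21038978 ≈ 4586.8, ∠ = arctan(4493/923) ≈ 78.39°
|G| = 2 · 2.049e+07 / 9.2594e+10 ≈ 0.00044258
Gain = 20 log₁₀(0.00044258) ≈ -67.08 dB
∠G = 170.03° − 258.12° = -88.09°

ω = 4314: -66.7 dB, -88.0°; ω = 4493: -67.1 dB, -88.1°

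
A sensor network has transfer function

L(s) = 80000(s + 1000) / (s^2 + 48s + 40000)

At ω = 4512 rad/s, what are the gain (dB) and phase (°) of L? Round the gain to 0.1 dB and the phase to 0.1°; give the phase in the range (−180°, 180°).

At s = jω = j4512:
zero (s+1000): 1000 + j4512 → |·| = √(1000²+4512²) = √21358144 ≈ 4621.5, ∠ = arctan(4512/1000) ≈ 77.50°
quadratic: (j4512)² + 48·j4512 + 40000 = -20318144 + j216576 → |·| ≈ 2.0319e+07, ∠ ≈ 179.39°
|L| = 80000 · 4621.5 / 2.0319e+07 ≈ 18.196
Gain = 20 log₁₀(18.196) ≈ 25.20 dB
∠L = 77.50° − 179.39° = -101.89°

25.2 dB, -101.9°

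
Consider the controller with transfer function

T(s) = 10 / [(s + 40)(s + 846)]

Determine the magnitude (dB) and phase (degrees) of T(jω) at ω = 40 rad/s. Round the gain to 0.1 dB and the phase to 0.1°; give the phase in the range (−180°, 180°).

-73.6 dB, -47.7°

At s = jω = j40:
pole (s+40): 40 + j40 → |·| = √(40²+40²) = √3200 ≈ 56.569, ∠ = arctan(40/40) ≈ 45.00°
pole (s+846): 846 + j40 → |·| = √(846²+40²) = √717316 ≈ 846.95, ∠ = arctan(40/846) ≈ 2.71°
|T| = 10 / 47911 ≈ 0.00020872
Gain = 20 log₁₀(0.00020872) ≈ -73.61 dB
∠T = 0.00° − 47.71° = -47.71°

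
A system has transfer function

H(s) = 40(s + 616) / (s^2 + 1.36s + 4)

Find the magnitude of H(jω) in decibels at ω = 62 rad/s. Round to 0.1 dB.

At s = jω = j62:
zero (s+616): 616 + j62 → |·| = √(616²+62²) = √383300 ≈ 619.11, ∠ = arctan(62/616) ≈ 5.75°
quadratic: (j62)² + 1.36·j62 + 4 = -3840 + j84.32 → |·| ≈ 3840.9, ∠ ≈ 178.74°
|H| = 40 · 619.11 / 3840.9 ≈ 6.4476
Gain = 20 log₁₀(6.4476) ≈ 16.19 dB

16.2 dB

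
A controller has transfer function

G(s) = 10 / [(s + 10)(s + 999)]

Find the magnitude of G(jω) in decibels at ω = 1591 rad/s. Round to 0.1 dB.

-109.5 dB

At s = jω = j1591:
pole (s+10): 10 + j1591 → |·| = √(10²+1591²) = √2531381 ≈ 1591, ∠ = arctan(1591/10) ≈ 89.64°
pole (s+999): 999 + j1591 → |·| = √(999²+1591²) = √3529282 ≈ 1878.6, ∠ = arctan(1591/999) ≈ 57.88°
|G| = 10 / 2.9889e+06 ≈ 3.3457e-06
Gain = 20 log₁₀(3.3457e-06) ≈ -109.51 dB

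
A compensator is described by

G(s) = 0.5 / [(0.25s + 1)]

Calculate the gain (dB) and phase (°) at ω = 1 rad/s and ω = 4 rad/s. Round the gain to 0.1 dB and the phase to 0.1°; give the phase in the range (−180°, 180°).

At ω = 1 rad/s:
pole (1 + j1·0.25) = 1 + j0.25 → |·| ≈ 1.0308, ∠ ≈ 14.04°
|G| = 0.5 · 1 / (1.0308) ≈ 0.48506
Gain = 20 log₁₀(0.48506) ≈ -6.28 dB
∠G = (0°) − (14.04°) = -14.04°

At ω = 4 rad/s:
pole (1 + j4·0.25) = 1 + j1 → |·| ≈ 1.4142, ∠ ≈ 45.00°
|G| = 0.5 · 1 / (1.4142) ≈ 0.35356
Gain = 20 log₁₀(0.35356) ≈ -9.03 dB
∠G = (0°) − (45.00°) = -45.00°

ω = 1: -6.3 dB, -14.0°; ω = 4: -9.0 dB, -45.0°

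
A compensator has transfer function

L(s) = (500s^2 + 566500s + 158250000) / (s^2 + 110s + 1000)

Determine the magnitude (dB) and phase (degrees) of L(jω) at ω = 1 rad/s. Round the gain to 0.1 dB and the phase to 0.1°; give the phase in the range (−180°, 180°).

103.9 dB, -6.1°

Substitute s = j1:
Numerator: 500(j1)^2 + 566500(j1) + 158250000 = 158249500 + j566500
Denominator: (j1)^2 + 110(j1) + 1000 = 999 + j110
|N| = √(158249500² + 566500²) ≈ 1.5825e+08, ∠N ≈ 0.21°
|D| = √(999² + 110²) ≈ 1005, ∠D ≈ 6.28°
|L| = 1.5825e+08 / 1005 ≈ 1.5746e+05
Gain = 20 log₁₀(1.5746e+05) ≈ 103.94 dB
∠L = 0.21° − 6.28° = -6.07°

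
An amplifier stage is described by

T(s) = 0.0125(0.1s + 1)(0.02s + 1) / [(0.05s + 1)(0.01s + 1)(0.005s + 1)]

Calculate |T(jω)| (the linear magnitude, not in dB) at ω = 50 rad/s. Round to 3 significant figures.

At ω = 50 rad/s:
zero (1 + j50·0.1) = 1 + j5 → |·| ≈ 5.099, ∠ ≈ 78.69°
zero (1 + j50·0.02) = 1 + j1 → |·| ≈ 1.4142, ∠ ≈ 45.00°
pole (1 + j50·0.05) = 1 + j2.5 → |·| ≈ 2.6926, ∠ ≈ 68.20°
pole (1 + j50·0.01) = 1 + j0.5 → |·| ≈ 1.118, ∠ ≈ 26.57°
pole (1 + j50·0.005) = 1 + j0.25 → |·| ≈ 1.0308, ∠ ≈ 14.04°
|T| = 0.0125 · 5.099 · 1.4142 / (2.6926 · 1.118 · 1.0308) ≈ 0.029048

0.0290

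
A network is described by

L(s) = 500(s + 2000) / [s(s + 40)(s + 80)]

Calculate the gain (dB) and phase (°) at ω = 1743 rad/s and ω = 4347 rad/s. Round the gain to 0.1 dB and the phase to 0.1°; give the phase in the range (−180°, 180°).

ω = 1743: -72.0 dB, 135.0°; ω = 4347: -90.7 dB, 156.9°

At s = jω = j1743:
zero (s+2000): 2000 + j1743 → |·| = √(2000²+1743²) = √7038049 ≈ 2652.9, ∠ = arctan(1743/2000) ≈ 41.07°
pole (s+40): 40 + j1743 → |·| = √(40²+1743²) = √3039649 ≈ 1743.5, ∠ = arctan(1743/40) ≈ 88.69°
pole (s+80): 80 + j1743 → |·| = √(80²+1743²) = √3044449 ≈ 1744.8, ∠ = arctan(1743/80) ≈ 87.37°
pole at origin: |s| = 1743, ∠ = 90.00° (in denominator)
|L| = 500 · 2652.9 / 5.3023e+09 ≈ 0.00025017
Gain = 20 log₁₀(0.00025017) ≈ -72.04 dB
∠L = 41.07° − 266.06° = -224.99° ≡ 135.01° (principal value)

At s = jω = j4347:
zero (s+2000): 2000 + j4347 → |·| = √(2000²+4347²) = √22896409 ≈ 4785, ∠ = arctan(4347/2000) ≈ 65.29°
pole (s+40): 40 + j4347 → |·| = √(40²+4347²) = √18898009 ≈ 4347.2, ∠ = arctan(4347/40) ≈ 89.47°
pole (s+80): 80 + j4347 → |·| = √(80²+4347²) = √18902809 ≈ 4347.7, ∠ = arctan(4347/80) ≈ 88.95°
pole at origin: |s| = 4347, ∠ = 90.00° (in denominator)
|L| = 500 · 4785 / 8.216e+10 ≈ 2.912e-05
Gain = 20 log₁₀(2.912e-05) ≈ -90.72 dB
∠L = 65.29° − 268.42° = -203.13° ≡ 156.87° (principal value)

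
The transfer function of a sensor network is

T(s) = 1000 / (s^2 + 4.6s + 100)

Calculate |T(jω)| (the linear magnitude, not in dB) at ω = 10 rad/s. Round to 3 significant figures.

21.7

At s = jω = j10:
quadratic: (j10)² + 4.6·j10 + 100 = 0 + j46 → |·| ≈ 46, ∠ ≈ 90.00°
|T| = 1000 / 46 ≈ 21.739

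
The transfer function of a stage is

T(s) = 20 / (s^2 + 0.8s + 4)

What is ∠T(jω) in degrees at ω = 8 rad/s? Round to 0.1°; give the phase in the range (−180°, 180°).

At s = jω = j8:
quadratic: (j8)² + 0.8·j8 + 4 = -60 + j6.4 → |·| ≈ 60.34, ∠ ≈ 173.91°
∠T = 0.00° − 173.91° = -173.91°

-173.9°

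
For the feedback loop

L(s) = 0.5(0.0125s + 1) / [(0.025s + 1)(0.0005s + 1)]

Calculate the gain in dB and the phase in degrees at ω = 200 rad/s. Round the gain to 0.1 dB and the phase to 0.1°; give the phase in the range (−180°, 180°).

-11.6 dB, -16.2°

At ω = 200 rad/s:
zero (1 + j200·0.0125) = 1 + j2.5 → |·| ≈ 2.6926, ∠ ≈ 68.20°
pole (1 + j200·0.025) = 1 + j5 → |·| ≈ 5.099, ∠ ≈ 78.69°
pole (1 + j200·0.0005) = 1 + j0.1 → |·| ≈ 1.005, ∠ ≈ 5.71°
|L| = 0.5 · 2.6926 / (5.099 · 1.005) ≈ 0.26272
Gain = 20 log₁₀(0.26272) ≈ -11.61 dB
∠L = (68.20°) − (78.69° + 5.71°) = -16.20°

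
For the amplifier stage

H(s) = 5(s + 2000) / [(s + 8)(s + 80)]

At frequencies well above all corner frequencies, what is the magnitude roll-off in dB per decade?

Each pole contributes −20 dB/decade at high frequency; each zero contributes +20 dB/decade.
Net: 1 zero(s) − 2 pole(s) → -20 dB/decade.

-20 dB/decade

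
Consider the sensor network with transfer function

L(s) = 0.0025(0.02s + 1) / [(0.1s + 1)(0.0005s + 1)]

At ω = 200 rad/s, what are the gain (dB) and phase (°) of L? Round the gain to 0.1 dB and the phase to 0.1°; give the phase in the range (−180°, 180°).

At ω = 200 rad/s:
zero (1 + j200·0.02) = 1 + j4 → |·| ≈ 4.1231, ∠ ≈ 75.96°
pole (1 + j200·0.1) = 1 + j20 → |·| ≈ 20.025, ∠ ≈ 87.14°
pole (1 + j200·0.0005) = 1 + j0.1 → |·| ≈ 1.005, ∠ ≈ 5.71°
|L| = 0.0025 · 4.1231 / (20.025 · 1.005) ≈ 0.00051218
Gain = 20 log₁₀(0.00051218) ≈ -65.81 dB
∠L = (75.96°) − (87.14° + 5.71°) = -16.89°

-65.8 dB, -16.9°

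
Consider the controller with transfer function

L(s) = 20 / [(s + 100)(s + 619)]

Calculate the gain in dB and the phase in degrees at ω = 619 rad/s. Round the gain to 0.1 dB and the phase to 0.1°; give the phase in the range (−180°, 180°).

At s = jω = j619:
pole (s+100): 100 + j619 → |·| = √(100²+619²) = √393161 ≈ 627.03, ∠ = arctan(619/100) ≈ 80.82°
pole (s+619): 619 + j619 → |·| = √(619²+619²) = √766322 ≈ 875.4, ∠ = arctan(619/619) ≈ 45.00°
|L| = 20 / 5.489e+05 ≈ 3.6437e-05
Gain = 20 log₁₀(3.6437e-05) ≈ -88.77 dB
∠L = 0.00° − 125.82° = -125.82°

-88.8 dB, -125.8°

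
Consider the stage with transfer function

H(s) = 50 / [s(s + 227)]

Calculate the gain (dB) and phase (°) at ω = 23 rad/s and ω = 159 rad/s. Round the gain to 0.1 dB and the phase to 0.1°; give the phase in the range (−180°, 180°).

At s = jω = j23:
pole (s+227): 227 + j23 → |·| = √(227²+23²) = √52058 ≈ 228.16, ∠ = arctan(23/227) ≈ 5.79°
pole at origin: |s| = 23, ∠ = 90.00° (in denominator)
|H| = 50 / 5247.7 ≈ 0.009528
Gain = 20 log₁₀(0.009528) ≈ -40.42 dB
∠H = 0.00° − 95.79° = -95.79°

At s = jω = j159:
pole (s+227): 227 + j159 → |·| = √(227²+159²) = √76810 ≈ 277.15, ∠ = arctan(159/227) ≈ 35.01°
pole at origin: |s| = 159, ∠ = 90.00° (in denominator)
|H| = 50 / 44067 ≈ 0.0011346
Gain = 20 log₁₀(0.0011346) ≈ -58.90 dB
∠H = 0.00° − 125.01° = -125.01°

ω = 23: -40.4 dB, -95.8°; ω = 159: -58.9 dB, -125.0°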